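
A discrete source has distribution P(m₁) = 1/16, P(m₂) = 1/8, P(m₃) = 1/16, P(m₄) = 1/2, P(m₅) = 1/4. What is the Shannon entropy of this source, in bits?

Each probability is a power of 1/2, so log₂(1/p) is an integer.
H = Σ p·log₂(1/p) = 1/16·4 + 1/8·3 + 1/16·4 + 1/2·1 + 1/4·2 = 1.875 bits.

1.875 bits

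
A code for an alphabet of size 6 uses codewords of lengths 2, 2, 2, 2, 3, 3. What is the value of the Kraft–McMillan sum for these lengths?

1.25

With common denominator 2^3 = 8: Σ 2^(−ℓᵢ) = 2/8 + 2/8 + 2/8 + 2/8 + 1/8 + 1/8 = 10/8 = 1.25.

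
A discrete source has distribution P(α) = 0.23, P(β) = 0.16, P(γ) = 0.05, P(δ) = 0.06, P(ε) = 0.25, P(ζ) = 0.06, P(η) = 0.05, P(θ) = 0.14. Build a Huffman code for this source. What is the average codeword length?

Repeatedly combine the two least-probable nodes; the expected code length is the sum of the merged weights.
merge 1/20 + 1/20 → 1/10
merge 3/50 + 3/50 → 3/25
merge 1/10 + 3/25 → 11/50
merge 7/50 + 4/25 → 3/10
merge 11/50 + 23/100 → 9/20
merge 1/4 + 3/10 → 11/20
merge 9/20 + 11/20 → 1
L = 1/10 + 3/25 + 11/50 + 3/10 + 9/20 + 11/20 + 1 = 137/50 = 2.74 bits/symbol.

2.74 bits/symbol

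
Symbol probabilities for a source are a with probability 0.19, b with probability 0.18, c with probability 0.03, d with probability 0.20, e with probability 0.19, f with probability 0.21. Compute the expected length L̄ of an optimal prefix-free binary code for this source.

Repeatedly combine the two least-probable nodes; the expected code length is the sum of the merged weights.
merge 3/100 + 9/50 → 21/100
merge 19/100 + 19/100 → 19/50
merge 1/5 + 21/100 → 41/100
merge 21/100 + 19/50 → 59/100
merge 41/100 + 59/100 → 1
L = 21/100 + 19/50 + 41/100 + 59/100 + 1 = 259/100 = 2.59 bits/symbol.

2.59 bits/symbol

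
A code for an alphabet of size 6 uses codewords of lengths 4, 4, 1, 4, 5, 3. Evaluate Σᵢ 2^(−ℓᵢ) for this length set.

0.84375

With common denominator 2^5 = 32: Σ 2^(−ℓᵢ) = 2/32 + 2/32 + 16/32 + 2/32 + 1/32 + 4/32 = 27/32 = 0.84375.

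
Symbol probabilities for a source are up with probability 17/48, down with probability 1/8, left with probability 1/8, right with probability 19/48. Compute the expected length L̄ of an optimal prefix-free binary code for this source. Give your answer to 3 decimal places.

1.854 bits/symbol

Repeatedly combine the two least-probable nodes; the expected code length is the sum of the merged weights.
merge 1/8 + 1/8 → 1/4
merge 1/4 + 17/48 → 29/48
merge 19/48 + 29/48 → 1
L = 1/4 + 29/48 + 1 = 89/48 ≈ 1.854 bits/symbol.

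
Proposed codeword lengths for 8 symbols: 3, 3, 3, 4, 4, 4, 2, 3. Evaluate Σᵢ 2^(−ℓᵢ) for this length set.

0.9375

With common denominator 2^4 = 16: Σ 2^(−ℓᵢ) = 2/16 + 2/16 + 2/16 + 1/16 + 1/16 + 1/16 + 4/16 + 2/16 = 15/16 = 0.9375.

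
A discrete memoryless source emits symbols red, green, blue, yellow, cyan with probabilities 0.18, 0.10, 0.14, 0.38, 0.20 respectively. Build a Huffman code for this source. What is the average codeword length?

Repeatedly combine the two least-probable nodes; the expected code length is the sum of the merged weights.
merge 1/10 + 7/50 → 6/25
merge 9/50 + 1/5 → 19/50
merge 6/25 + 19/50 → 31/50
merge 19/50 + 31/50 → 1
L = 6/25 + 19/50 + 31/50 + 1 = 56/25 = 2.24 bits/symbol.

2.24 bits/symbol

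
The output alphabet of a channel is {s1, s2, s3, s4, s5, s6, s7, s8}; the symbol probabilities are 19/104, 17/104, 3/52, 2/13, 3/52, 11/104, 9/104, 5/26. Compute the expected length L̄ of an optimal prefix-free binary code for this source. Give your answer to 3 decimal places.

Repeatedly combine the two least-probable nodes; the expected code length is the sum of the merged weights.
merge 3/52 + 3/52 → 3/26
merge 9/104 + 11/104 → 5/26
merge 3/26 + 2/13 → 7/26
merge 17/104 + 19/104 → 9/26
merge 5/26 + 5/26 → 5/13
merge 7/26 + 9/26 → 8/13
merge 5/13 + 8/13 → 1
L = 3/26 + 5/26 + 7/26 + 9/26 + 5/13 + 8/13 + 1 = 38/13 ≈ 2.923 bits/symbol.

2.923 bits/symbol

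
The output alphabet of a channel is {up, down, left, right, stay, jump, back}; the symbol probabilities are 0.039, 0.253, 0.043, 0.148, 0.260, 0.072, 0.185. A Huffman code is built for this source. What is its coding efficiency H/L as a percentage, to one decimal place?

99.1%

Entropy H = −Σ p log₂ p ≈ 2.5163 bits.
Huffman merges: 39/1000+43/1000→41/500; 9/125+41/500→77/500; 37/250+77/500→151/500; 37/200+253/1000→219/500; 13/50+151/500→281/500; 219/500+281/500→1. L = 1269/500 ≈ 2.5380.
Efficiency = H/L = 2.5163/2.5380 = 99.1%.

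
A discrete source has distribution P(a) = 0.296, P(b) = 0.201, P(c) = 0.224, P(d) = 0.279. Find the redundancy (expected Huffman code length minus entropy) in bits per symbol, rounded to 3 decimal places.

0.018 bits

Entropy H = −Σ p log₂ p ≈ 1.9824 bits.
Huffman merges: 201/1000+28/125→17/40; 279/1000+37/125→23/40; 17/40+23/40→1. L = 2 ≈ 2.0000.
L − H = 2.0000 − 1.9824 = 0.018 bits.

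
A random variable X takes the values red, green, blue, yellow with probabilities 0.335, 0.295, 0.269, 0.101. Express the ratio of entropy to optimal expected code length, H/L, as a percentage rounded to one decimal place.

94.6%

Entropy H = −Σ p log₂ p ≈ 1.8917 bits.
Huffman merges: 101/1000+269/1000→37/100; 59/200+67/200→63/100; 37/100+63/100→1. L = 2 ≈ 2.0000.
Efficiency = H/L = 1.8917/2.0000 = 94.6%.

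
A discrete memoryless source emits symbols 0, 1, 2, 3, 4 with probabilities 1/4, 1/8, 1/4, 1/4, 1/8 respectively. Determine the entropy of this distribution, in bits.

2.25 bits

Each probability is a power of 1/2, so log₂(1/p) is an integer.
H = Σ p·log₂(1/p) = 1/4·2 + 1/8·3 + 1/4·2 + 1/4·2 + 1/8·3 = 2.25 bits.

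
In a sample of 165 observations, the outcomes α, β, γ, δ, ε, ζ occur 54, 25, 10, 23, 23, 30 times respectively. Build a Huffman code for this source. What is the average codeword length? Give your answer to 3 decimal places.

2.491 bits/symbol

Probabilities are the counts divided by 165.
Repeatedly combine the two least-probable nodes; the expected code length is the sum of the merged weights.
merge 2/33 + 23/165 → 1/5
merge 23/165 + 5/33 → 16/55
merge 2/11 + 1/5 → 21/55
merge 16/55 + 18/55 → 34/55
merge 21/55 + 34/55 → 1
L = 1/5 + 16/55 + 21/55 + 34/55 + 1 = 137/55 ≈ 2.491 bits/symbol.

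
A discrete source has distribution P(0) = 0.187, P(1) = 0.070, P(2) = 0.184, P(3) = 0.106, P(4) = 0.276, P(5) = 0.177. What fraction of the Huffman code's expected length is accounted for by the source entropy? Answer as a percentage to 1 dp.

97.6%

Entropy H = −Σ p log₂ p ≈ 2.4683 bits.
Huffman merges: 7/100+53/500→22/125; 22/125+177/1000→353/1000; 23/125+187/1000→371/1000; 69/250+353/1000→629/1000; 371/1000+629/1000→1. L = 2529/1000 ≈ 2.5290.
Efficiency = H/L = 2.4683/2.5290 = 97.6%.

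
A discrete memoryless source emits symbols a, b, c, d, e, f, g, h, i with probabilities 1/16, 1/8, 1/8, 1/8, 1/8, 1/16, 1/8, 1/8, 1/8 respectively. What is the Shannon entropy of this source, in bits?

3.125 bits

Each probability is a power of 1/2, so log₂(1/p) is an integer.
H = Σ p·log₂(1/p) = 1/16·4 + 1/8·3 + 1/8·3 + 1/8·3 + 1/8·3 + 1/16·4 + 1/8·3 + 1/8·3 + 1/8·3 = 3.125 bits.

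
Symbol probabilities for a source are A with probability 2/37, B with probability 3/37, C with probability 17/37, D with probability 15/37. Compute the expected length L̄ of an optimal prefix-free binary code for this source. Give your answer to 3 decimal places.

Repeatedly combine the two least-probable nodes; the expected code length is the sum of the merged weights.
merge 2/37 + 3/37 → 5/37
merge 5/37 + 15/37 → 20/37
merge 17/37 + 20/37 → 1
L = 5/37 + 20/37 + 1 = 62/37 ≈ 1.676 bits/symbol.

1.676 bits/symbol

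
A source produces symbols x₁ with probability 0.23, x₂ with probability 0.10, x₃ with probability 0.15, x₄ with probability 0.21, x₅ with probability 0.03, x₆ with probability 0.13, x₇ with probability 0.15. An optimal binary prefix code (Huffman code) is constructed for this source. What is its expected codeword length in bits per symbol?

2.69 bits/symbol

Repeatedly combine the two least-probable nodes; the expected code length is the sum of the merged weights.
merge 3/100 + 1/10 → 13/100
merge 13/100 + 13/100 → 13/50
merge 3/20 + 3/20 → 3/10
merge 21/100 + 23/100 → 11/25
merge 13/50 + 3/10 → 14/25
merge 11/25 + 14/25 → 1
L = 13/100 + 13/50 + 3/10 + 11/25 + 14/25 + 1 = 269/100 = 2.69 bits/symbol.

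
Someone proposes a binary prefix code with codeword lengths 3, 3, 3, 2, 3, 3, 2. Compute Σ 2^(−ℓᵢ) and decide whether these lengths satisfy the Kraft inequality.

1.125; no

With common denominator 2^3 = 8: Σ 2^(−ℓᵢ) = 1/8 + 1/8 + 1/8 + 2/8 + 1/8 + 1/8 + 2/8 = 9/8 = 1.125.
Kraft's inequality requires Σ ≤ 1; here Σ = 1.125 > 1, so no such prefix code exists.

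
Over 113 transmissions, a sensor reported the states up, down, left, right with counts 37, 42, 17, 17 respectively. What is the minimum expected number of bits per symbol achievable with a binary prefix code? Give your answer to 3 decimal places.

Probabilities are the counts divided by 113.
Repeatedly combine the two least-probable nodes; the expected code length is the sum of the merged weights.
merge 17/113 + 17/113 → 34/113
merge 34/113 + 37/113 → 71/113
merge 42/113 + 71/113 → 1
L = 34/113 + 71/113 + 1 = 218/113 ≈ 1.929 bits/symbol.

1.929 bits/symbol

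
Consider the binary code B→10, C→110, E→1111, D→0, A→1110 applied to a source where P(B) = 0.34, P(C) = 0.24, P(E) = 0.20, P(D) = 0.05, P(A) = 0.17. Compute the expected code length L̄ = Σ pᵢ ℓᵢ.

L̄ = Σ pᵢ·ℓᵢ = 0.34·2 + 0.24·3 + 0.20·4 + 0.05·1 + 0.17·4 = 2.93 bits/symbol.

2.93 bits/symbol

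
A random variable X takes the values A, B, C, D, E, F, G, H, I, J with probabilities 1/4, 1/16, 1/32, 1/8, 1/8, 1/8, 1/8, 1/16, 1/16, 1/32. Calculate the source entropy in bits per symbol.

3.0625 bits

Each probability is a power of 1/2, so log₂(1/p) is an integer.
H = Σ p·log₂(1/p) = 1/4·2 + 1/16·4 + 1/32·5 + 1/8·3 + 1/8·3 + 1/8·3 + 1/8·3 + 1/16·4 + 1/16·4 + 1/32·5 = 3.0625 bits.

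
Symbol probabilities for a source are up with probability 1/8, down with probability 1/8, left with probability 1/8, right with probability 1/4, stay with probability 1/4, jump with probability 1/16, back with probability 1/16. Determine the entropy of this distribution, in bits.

Each probability is a power of 1/2, so log₂(1/p) is an integer.
H = Σ p·log₂(1/p) = 1/8·3 + 1/8·3 + 1/8·3 + 1/4·2 + 1/4·2 + 1/16·4 + 1/16·4 = 2.625 bits.

2.625 bits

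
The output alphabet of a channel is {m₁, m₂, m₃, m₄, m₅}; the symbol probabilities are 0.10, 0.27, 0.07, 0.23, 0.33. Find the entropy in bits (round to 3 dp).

2.126 bits

H = −Σ pᵢ log₂ pᵢ.
−0.10·log₂(0.10) = 0.3322
−0.27·log₂(0.27) = 0.5100
−0.07·log₂(0.07) = 0.2686
−0.23·log₂(0.23) = 0.4877
−0.33·log₂(0.33) = 0.5278
Sum ≈ 2.1263 → 2.126 bits.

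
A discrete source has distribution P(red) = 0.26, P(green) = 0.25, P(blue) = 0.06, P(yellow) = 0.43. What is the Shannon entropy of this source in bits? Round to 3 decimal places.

1.772 bits

H = −Σ pᵢ log₂ pᵢ.
−0.26·log₂(0.26) = 0.5053
−0.25·log₂(0.25) = 0.5000
−0.06·log₂(0.06) = 0.2435
−0.43·log₂(0.43) = 0.5236
Sum ≈ 1.7724 → 1.772 bits.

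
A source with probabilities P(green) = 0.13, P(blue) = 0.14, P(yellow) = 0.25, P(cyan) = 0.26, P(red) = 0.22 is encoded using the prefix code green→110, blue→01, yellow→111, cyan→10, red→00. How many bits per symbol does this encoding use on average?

L̄ = Σ pᵢ·ℓᵢ = 0.13·3 + 0.14·2 + 0.25·3 + 0.26·2 + 0.22·2 = 2.38 bits/symbol.

2.38 bits/symbol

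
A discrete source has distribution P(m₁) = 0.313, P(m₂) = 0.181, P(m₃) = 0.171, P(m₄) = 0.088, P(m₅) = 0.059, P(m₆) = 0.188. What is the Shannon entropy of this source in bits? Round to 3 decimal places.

2.409 bits

H = −Σ pᵢ log₂ pᵢ.
−0.313·log₂(0.313) = 0.5245
−0.181·log₂(0.181) = 0.4463
−0.171·log₂(0.171) = 0.4357
−0.088·log₂(0.088) = 0.3086
−0.059·log₂(0.059) = 0.2409
−0.188·log₂(0.188) = 0.4533
Sum ≈ 2.4093 → 2.409 bits.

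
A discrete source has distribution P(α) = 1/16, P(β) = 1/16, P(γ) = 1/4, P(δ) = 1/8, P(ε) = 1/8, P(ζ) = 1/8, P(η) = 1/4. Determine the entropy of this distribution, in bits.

Each probability is a power of 1/2, so log₂(1/p) is an integer.
H = Σ p·log₂(1/p) = 1/16·4 + 1/16·4 + 1/4·2 + 1/8·3 + 1/8·3 + 1/8·3 + 1/4·2 = 2.625 bits.

2.625 bits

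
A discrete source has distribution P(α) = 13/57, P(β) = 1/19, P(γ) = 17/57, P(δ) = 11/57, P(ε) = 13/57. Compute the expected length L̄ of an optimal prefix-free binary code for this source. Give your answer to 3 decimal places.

Repeatedly combine the two least-probable nodes; the expected code length is the sum of the merged weights.
merge 1/19 + 11/57 → 14/57
merge 13/57 + 13/57 → 26/57
merge 14/57 + 17/57 → 31/57
merge 26/57 + 31/57 → 1
L = 14/57 + 26/57 + 31/57 + 1 = 128/57 ≈ 2.246 bits/symbol.

2.246 bits/symbol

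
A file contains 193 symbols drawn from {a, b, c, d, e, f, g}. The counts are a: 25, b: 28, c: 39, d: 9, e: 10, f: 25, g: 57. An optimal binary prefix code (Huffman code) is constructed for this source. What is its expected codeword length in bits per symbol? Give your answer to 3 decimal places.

Probabilities are the counts divided by 193.
Repeatedly combine the two least-probable nodes; the expected code length is the sum of the merged weights.
merge 9/193 + 10/193 → 19/193
merge 19/193 + 25/193 → 44/193
merge 25/193 + 28/193 → 53/193
merge 39/193 + 44/193 → 83/193
merge 53/193 + 57/193 → 110/193
merge 83/193 + 110/193 → 1
L = 19/193 + 44/193 + 53/193 + 83/193 + 110/193 + 1 = 502/193 ≈ 2.601 bits/symbol.

2.601 bits/symbol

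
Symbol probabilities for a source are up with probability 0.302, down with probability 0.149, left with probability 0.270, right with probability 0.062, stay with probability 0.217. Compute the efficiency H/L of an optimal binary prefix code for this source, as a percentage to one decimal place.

Entropy H = −Σ p log₂ p ≈ 2.1680 bits.
Huffman merges: 31/500+149/1000→211/1000; 211/1000+217/1000→107/250; 27/100+151/500→143/250; 107/250+143/250→1. L = 2211/1000 ≈ 2.2110.
Efficiency = H/L = 2.1680/2.2110 = 98.1%.

98.1%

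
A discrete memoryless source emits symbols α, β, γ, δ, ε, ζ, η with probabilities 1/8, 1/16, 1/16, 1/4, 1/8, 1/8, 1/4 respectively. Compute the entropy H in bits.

2.625 bits

Each probability is a power of 1/2, so log₂(1/p) is an integer.
H = Σ p·log₂(1/p) = 1/8·3 + 1/16·4 + 1/16·4 + 1/4·2 + 1/8·3 + 1/8·3 + 1/4·2 = 2.625 bits.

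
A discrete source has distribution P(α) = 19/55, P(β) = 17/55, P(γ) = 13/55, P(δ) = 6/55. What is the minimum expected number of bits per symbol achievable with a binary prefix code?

2 bits/symbol

Repeatedly combine the two least-probable nodes; the expected code length is the sum of the merged weights.
merge 6/55 + 13/55 → 19/55
merge 17/55 + 19/55 → 36/55
merge 19/55 + 36/55 → 1
L = 19/55 + 36/55 + 1 = 2 bits/symbol.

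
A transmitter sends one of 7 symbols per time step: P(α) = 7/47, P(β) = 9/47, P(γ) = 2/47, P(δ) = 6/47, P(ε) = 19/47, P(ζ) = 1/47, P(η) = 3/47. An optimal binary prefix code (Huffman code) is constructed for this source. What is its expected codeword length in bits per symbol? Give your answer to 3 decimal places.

2.383 bits/symbol

Repeatedly combine the two least-probable nodes; the expected code length is the sum of the merged weights.
merge 1/47 + 2/47 → 3/47
merge 3/47 + 3/47 → 6/47
merge 6/47 + 6/47 → 12/47
merge 7/47 + 9/47 → 16/47
merge 12/47 + 16/47 → 28/47
merge 19/47 + 28/47 → 1
L = 3/47 + 6/47 + 12/47 + 16/47 + 28/47 + 1 = 112/47 ≈ 2.383 bits/symbol.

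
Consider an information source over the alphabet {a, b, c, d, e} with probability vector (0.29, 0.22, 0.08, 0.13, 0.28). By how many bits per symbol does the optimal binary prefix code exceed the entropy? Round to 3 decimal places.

0.023 bits

Entropy H = −Σ p log₂ p ≈ 2.1869 bits.
Huffman merges: 2/25+13/100→21/100; 21/100+11/50→43/100; 7/25+29/100→57/100; 43/100+57/100→1. L = 221/100 ≈ 2.2100.
L − H = 2.2100 − 2.1869 = 0.023 bits.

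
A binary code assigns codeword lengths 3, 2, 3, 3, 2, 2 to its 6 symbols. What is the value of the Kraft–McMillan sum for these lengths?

1.125

With common denominator 2^3 = 8: Σ 2^(−ℓᵢ) = 1/8 + 2/8 + 1/8 + 1/8 + 2/8 + 2/8 = 9/8 = 1.125.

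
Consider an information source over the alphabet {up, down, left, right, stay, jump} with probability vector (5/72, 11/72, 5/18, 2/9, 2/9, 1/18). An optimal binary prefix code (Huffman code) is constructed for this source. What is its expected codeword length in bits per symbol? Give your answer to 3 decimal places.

Repeatedly combine the two least-probable nodes; the expected code length is the sum of the merged weights.
merge 1/18 + 5/72 → 1/8
merge 1/8 + 11/72 → 5/18
merge 2/9 + 2/9 → 4/9
merge 5/18 + 5/18 → 5/9
merge 4/9 + 5/9 → 1
L = 1/8 + 5/18 + 4/9 + 5/9 + 1 = 173/72 ≈ 2.403 bits/symbol.

2.403 bits/symbol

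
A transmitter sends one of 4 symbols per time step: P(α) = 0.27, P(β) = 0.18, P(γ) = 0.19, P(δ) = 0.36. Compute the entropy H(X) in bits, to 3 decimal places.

H = −Σ pᵢ log₂ pᵢ.
−0.27·log₂(0.27) = 0.5100
−0.18·log₂(0.18) = 0.4453
−0.19·log₂(0.19) = 0.4552
−0.36·log₂(0.36) = 0.5306
Sum ≈ 1.9412 → 1.941 bits.

1.941 bits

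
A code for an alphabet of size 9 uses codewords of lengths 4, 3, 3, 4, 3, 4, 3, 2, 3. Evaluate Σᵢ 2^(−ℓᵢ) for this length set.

1.0625

With common denominator 2^4 = 16: Σ 2^(−ℓᵢ) = 1/16 + 2/16 + 2/16 + 1/16 + 2/16 + 1/16 + 2/16 + 4/16 + 2/16 = 17/16 = 1.0625.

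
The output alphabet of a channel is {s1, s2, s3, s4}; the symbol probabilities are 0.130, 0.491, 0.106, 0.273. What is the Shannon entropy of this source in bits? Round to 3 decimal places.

1.741 bits

H = −Σ pᵢ log₂ pᵢ.
−0.130·log₂(0.130) = 0.3826
−0.491·log₂(0.491) = 0.5039
−0.106·log₂(0.106) = 0.3432
−0.273·log₂(0.273) = 0.5113
Sum ≈ 1.7411 → 1.741 bits.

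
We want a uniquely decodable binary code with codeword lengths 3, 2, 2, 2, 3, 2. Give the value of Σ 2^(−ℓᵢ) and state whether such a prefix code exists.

1.25; no

With common denominator 2^3 = 8: Σ 2^(−ℓᵢ) = 1/8 + 2/8 + 2/8 + 2/8 + 1/8 + 2/8 = 10/8 = 1.25.
Kraft's inequality requires Σ ≤ 1; here Σ = 1.25 > 1, so no such prefix code exists.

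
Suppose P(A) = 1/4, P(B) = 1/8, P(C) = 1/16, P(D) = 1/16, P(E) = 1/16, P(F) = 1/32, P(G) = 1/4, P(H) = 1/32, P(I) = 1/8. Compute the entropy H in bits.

2.8125 bits

Each probability is a power of 1/2, so log₂(1/p) is an integer.
H = Σ p·log₂(1/p) = 1/4·2 + 1/8·3 + 1/16·4 + 1/16·4 + 1/16·4 + 1/32·5 + 1/4·2 + 1/32·5 + 1/8·3 = 2.8125 bits.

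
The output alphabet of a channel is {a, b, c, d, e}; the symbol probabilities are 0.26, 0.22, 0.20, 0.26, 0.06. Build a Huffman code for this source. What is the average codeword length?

Repeatedly combine the two least-probable nodes; the expected code length is the sum of the merged weights.
merge 3/50 + 1/5 → 13/50
merge 11/50 + 13/50 → 12/25
merge 13/50 + 13/50 → 13/25
merge 12/25 + 13/25 → 1
L = 13/50 + 12/25 + 13/25 + 1 = 113/50 = 2.26 bits/symbol.

2.26 bits/symbol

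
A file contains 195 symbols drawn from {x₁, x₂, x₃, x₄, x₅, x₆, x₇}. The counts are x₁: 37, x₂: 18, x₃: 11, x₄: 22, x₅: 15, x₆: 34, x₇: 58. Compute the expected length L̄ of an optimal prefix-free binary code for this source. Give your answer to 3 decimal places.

Probabilities are the counts divided by 195.
Repeatedly combine the two least-probable nodes; the expected code length is the sum of the merged weights.
merge 11/195 + 1/13 → 2/15
merge 6/65 + 22/195 → 8/39
merge 2/15 + 34/195 → 4/13
merge 37/195 + 8/39 → 77/195
merge 58/195 + 4/13 → 118/195
merge 77/195 + 118/195 → 1
L = 2/15 + 8/39 + 4/13 + 77/195 + 118/195 + 1 = 172/65 ≈ 2.646 bits/symbol.

2.646 bits/symbol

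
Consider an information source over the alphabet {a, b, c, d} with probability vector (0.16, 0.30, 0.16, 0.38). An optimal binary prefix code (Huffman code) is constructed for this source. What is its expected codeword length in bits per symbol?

1.94 bits/symbol

Repeatedly combine the two least-probable nodes; the expected code length is the sum of the merged weights.
merge 4/25 + 4/25 → 8/25
merge 3/10 + 8/25 → 31/50
merge 19/50 + 31/50 → 1
L = 8/25 + 31/50 + 1 = 97/50 = 1.94 bits/symbol.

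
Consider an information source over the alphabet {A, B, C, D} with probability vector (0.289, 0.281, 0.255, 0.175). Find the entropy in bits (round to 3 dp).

1.975 bits

H = −Σ pᵢ log₂ pᵢ.
−0.289·log₂(0.289) = 0.5176
−0.281·log₂(0.281) = 0.5146
−0.255·log₂(0.255) = 0.5027
−0.175·log₂(0.175) = 0.4401
Sum ≈ 1.9749 → 1.975 bits.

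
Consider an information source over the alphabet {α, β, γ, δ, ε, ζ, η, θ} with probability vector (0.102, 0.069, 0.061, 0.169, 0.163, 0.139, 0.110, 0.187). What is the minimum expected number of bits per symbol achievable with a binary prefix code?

Repeatedly combine the two least-probable nodes; the expected code length is the sum of the merged weights.
merge 61/1000 + 69/1000 → 13/100
merge 51/500 + 11/100 → 53/250
merge 13/100 + 139/1000 → 269/1000
merge 163/1000 + 169/1000 → 83/250
merge 187/1000 + 53/250 → 399/1000
merge 269/1000 + 83/250 → 601/1000
merge 399/1000 + 601/1000 → 1
L = 13/100 + 53/250 + 269/1000 + 83/250 + 399/1000 + 601/1000 + 1 = 2943/1000 = 2.943 bits/symbol.

2.943 bits/symbol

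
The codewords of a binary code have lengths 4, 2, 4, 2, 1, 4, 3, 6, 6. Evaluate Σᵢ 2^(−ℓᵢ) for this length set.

1.34375

With common denominator 2^6 = 64: Σ 2^(−ℓᵢ) = 4/64 + 16/64 + 4/64 + 16/64 + 32/64 + 4/64 + 8/64 + 1/64 + 1/64 = 86/64 = 1.34375.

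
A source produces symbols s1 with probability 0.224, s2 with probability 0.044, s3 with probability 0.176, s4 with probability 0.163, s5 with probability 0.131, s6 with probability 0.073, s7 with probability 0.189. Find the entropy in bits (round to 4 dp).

H = −Σ pᵢ log₂ pᵢ.
−0.224·log₂(0.224) = 0.4835
−0.044·log₂(0.044) = 0.1983
−0.176·log₂(0.176) = 0.4411
−0.163·log₂(0.163) = 0.4266
−0.131·log₂(0.131) = 0.3841
−0.073·log₂(0.073) = 0.2756
−0.189·log₂(0.189) = 0.4543
Sum ≈ 2.6635 → 2.6635 bits.

2.6635 bits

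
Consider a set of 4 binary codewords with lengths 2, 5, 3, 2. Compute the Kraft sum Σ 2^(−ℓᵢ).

0.65625

With common denominator 2^5 = 32: Σ 2^(−ℓᵢ) = 8/32 + 1/32 + 4/32 + 8/32 = 21/32 = 0.65625.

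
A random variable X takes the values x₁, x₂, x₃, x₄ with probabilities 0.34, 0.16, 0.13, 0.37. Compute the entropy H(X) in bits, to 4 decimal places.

1.8656 bits

H = −Σ pᵢ log₂ pᵢ.
−0.34·log₂(0.34) = 0.5292
−0.16·log₂(0.16) = 0.4230
−0.13·log₂(0.13) = 0.3826
−0.37·log₂(0.37) = 0.5307
Sum ≈ 1.8656 → 1.8656 bits.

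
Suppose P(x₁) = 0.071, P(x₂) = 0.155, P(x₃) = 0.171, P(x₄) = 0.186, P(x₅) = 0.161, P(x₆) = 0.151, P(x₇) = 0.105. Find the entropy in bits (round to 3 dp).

H = −Σ pᵢ log₂ pᵢ.
−0.071·log₂(0.071) = 0.2709
−0.155·log₂(0.155) = 0.4169
−0.171·log₂(0.171) = 0.4357
−0.186·log₂(0.186) = 0.4514
−0.161·log₂(0.161) = 0.4242
−0.151·log₂(0.151) = 0.4118
−0.105·log₂(0.105) = 0.3414
Sum ≈ 2.7523 → 2.752 bits.

2.752 bits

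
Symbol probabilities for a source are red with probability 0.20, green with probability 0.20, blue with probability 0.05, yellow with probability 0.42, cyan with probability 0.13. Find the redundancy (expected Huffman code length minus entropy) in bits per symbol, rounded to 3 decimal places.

Entropy H = −Σ p log₂ p ≈ 2.0532 bits.
Huffman merges: 1/20+13/100→9/50; 9/50+1/5→19/50; 1/5+19/50→29/50; 21/50+29/50→1. L = 107/50 ≈ 2.1400.
L − H = 2.1400 − 2.0532 = 0.087 bits.

0.087 bits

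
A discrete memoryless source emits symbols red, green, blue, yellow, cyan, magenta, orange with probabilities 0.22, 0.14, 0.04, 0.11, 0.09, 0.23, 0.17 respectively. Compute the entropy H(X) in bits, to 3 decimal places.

H = −Σ pᵢ log₂ pᵢ.
−0.22·log₂(0.22) = 0.4806
−0.14·log₂(0.14) = 0.3971
−0.04·log₂(0.04) = 0.1858
−0.11·log₂(0.11) = 0.3503
−0.09·log₂(0.09) = 0.3127
−0.23·log₂(0.23) = 0.4877
−0.17·log₂(0.17) = 0.4346
Sum ≈ 2.6486 → 2.649 bits.

2.649 bits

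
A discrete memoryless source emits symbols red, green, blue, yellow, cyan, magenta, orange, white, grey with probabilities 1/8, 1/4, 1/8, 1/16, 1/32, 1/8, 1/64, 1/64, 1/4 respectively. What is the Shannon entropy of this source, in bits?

2.71875 bits

Each probability is a power of 1/2, so log₂(1/p) is an integer.
H = Σ p·log₂(1/p) = 1/8·3 + 1/4·2 + 1/8·3 + 1/16·4 + 1/32·5 + 1/8·3 + 1/64·6 + 1/64·6 + 1/4·2 = 2.71875 bits.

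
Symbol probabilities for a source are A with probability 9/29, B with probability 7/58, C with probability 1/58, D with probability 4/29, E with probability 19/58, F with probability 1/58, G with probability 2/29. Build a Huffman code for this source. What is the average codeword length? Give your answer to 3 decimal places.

Repeatedly combine the two least-probable nodes; the expected code length is the sum of the merged weights.
merge 1/58 + 1/58 → 1/29
merge 1/29 + 2/29 → 3/29
merge 3/29 + 7/58 → 13/58
merge 4/29 + 13/58 → 21/58
merge 9/29 + 19/58 → 37/58
merge 21/58 + 37/58 → 1
L = 1/29 + 3/29 + 13/58 + 21/58 + 37/58 + 1 = 137/58 ≈ 2.362 bits/symbol.

2.362 bits/symbol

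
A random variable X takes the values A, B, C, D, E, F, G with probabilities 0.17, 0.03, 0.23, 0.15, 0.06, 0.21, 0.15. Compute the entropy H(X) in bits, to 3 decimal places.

2.611 bits

H = −Σ pᵢ log₂ pᵢ.
−0.17·log₂(0.17) = 0.4346
−0.03·log₂(0.03) = 0.1518
−0.23·log₂(0.23) = 0.4877
−0.15·log₂(0.15) = 0.4105
−0.06·log₂(0.06) = 0.2435
−0.21·log₂(0.21) = 0.4728
−0.15·log₂(0.15) = 0.4105
Sum ≈ 2.6115 → 2.611 bits.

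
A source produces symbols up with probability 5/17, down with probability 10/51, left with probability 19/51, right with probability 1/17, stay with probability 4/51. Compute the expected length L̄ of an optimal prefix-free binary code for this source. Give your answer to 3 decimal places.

2.098 bits/symbol

Repeatedly combine the two least-probable nodes; the expected code length is the sum of the merged weights.
merge 1/17 + 4/51 → 7/51
merge 7/51 + 10/51 → 1/3
merge 5/17 + 1/3 → 32/51
merge 19/51 + 32/51 → 1
L = 7/51 + 1/3 + 32/51 + 1 = 107/51 ≈ 2.098 bits/symbol.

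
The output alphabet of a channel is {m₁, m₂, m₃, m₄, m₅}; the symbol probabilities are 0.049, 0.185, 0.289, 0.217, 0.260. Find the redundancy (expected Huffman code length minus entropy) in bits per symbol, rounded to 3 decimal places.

0.069 bits

Entropy H = −Σ p log₂ p ≈ 2.1647 bits.
Huffman merges: 49/1000+37/200→117/500; 217/1000+117/500→451/1000; 13/50+289/1000→549/1000; 451/1000+549/1000→1. L = 1117/500 ≈ 2.2340.
L − H = 2.2340 − 2.1647 = 0.069 bits.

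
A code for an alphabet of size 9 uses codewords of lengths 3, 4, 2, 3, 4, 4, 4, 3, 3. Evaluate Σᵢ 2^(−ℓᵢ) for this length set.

1

With common denominator 2^4 = 16: Σ 2^(−ℓᵢ) = 2/16 + 1/16 + 4/16 + 2/16 + 1/16 + 1/16 + 1/16 + 2/16 + 2/16 = 16/16 = 1.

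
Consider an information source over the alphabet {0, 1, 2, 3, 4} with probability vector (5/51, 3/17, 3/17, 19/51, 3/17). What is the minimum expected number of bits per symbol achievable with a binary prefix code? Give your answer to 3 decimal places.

Repeatedly combine the two least-probable nodes; the expected code length is the sum of the merged weights.
merge 5/51 + 3/17 → 14/51
merge 3/17 + 3/17 → 6/17
merge 14/51 + 6/17 → 32/51
merge 19/51 + 32/51 → 1
L = 14/51 + 6/17 + 32/51 + 1 = 115/51 ≈ 2.255 bits/symbol.

2.255 bits/symbol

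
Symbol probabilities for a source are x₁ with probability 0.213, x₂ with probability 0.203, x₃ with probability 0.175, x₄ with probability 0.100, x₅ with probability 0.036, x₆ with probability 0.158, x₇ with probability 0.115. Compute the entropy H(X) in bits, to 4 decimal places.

H = −Σ pᵢ log₂ pᵢ.
−0.213·log₂(0.213) = 0.4752
−0.203·log₂(0.203) = 0.4670
−0.175·log₂(0.175) = 0.4401
−0.100·log₂(0.100) = 0.3322
−0.036·log₂(0.036) = 0.1727
−0.158·log₂(0.158) = 0.4206
−0.115·log₂(0.115) = 0.3588
Sum ≈ 2.6665 → 2.6665 bits.

2.6665 bits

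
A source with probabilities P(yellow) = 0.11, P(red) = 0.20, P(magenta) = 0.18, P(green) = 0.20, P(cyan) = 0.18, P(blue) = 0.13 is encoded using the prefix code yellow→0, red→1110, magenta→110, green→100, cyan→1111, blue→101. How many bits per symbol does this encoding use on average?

L̄ = Σ pᵢ·ℓᵢ = 0.11·1 + 0.20·4 + 0.18·3 + 0.20·3 + 0.18·4 + 0.13·3 = 3.16 bits/symbol.

3.16 bits/symbol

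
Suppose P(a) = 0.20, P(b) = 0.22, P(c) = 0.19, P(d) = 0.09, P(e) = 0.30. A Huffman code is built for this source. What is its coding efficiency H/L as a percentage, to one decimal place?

Entropy H = −Σ p log₂ p ≈ 2.2339 bits.
Huffman merges: 9/100+19/100→7/25; 1/5+11/50→21/50; 7/25+3/10→29/50; 21/50+29/50→1. L = 57/25 ≈ 2.2800.
Efficiency = H/L = 2.2339/2.2800 = 98.0%.

98.0%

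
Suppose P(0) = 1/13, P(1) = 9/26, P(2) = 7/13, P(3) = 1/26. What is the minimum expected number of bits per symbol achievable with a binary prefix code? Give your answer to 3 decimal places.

1.577 bits/symbol

Repeatedly combine the two least-probable nodes; the expected code length is the sum of the merged weights.
merge 1/26 + 1/13 → 3/26
merge 3/26 + 9/26 → 6/13
merge 6/13 + 7/13 → 1
L = 3/26 + 6/13 + 1 = 41/26 ≈ 1.577 bits/symbol.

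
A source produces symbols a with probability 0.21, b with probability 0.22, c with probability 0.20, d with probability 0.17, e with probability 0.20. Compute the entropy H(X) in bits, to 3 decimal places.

H = −Σ pᵢ log₂ pᵢ.
−0.21·log₂(0.21) = 0.4728
−0.22·log₂(0.22) = 0.4806
−0.20·log₂(0.20) = 0.4644
−0.17·log₂(0.17) = 0.4346
−0.20·log₂(0.20) = 0.4644
Sum ≈ 2.3168 → 2.317 bits.

2.317 bits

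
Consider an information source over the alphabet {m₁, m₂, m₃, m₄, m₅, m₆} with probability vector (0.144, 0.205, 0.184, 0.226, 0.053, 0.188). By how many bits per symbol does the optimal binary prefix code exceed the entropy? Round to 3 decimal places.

Entropy H = −Σ p log₂ p ≈ 2.4835 bits.
Huffman merges: 53/1000+18/125→197/1000; 23/125+47/250→93/250; 197/1000+41/200→201/500; 113/500+93/250→299/500; 201/500+299/500→1. L = 2569/1000 ≈ 2.5690.
L − H = 2.5690 − 2.4835 = 0.086 bits.

0.086 bits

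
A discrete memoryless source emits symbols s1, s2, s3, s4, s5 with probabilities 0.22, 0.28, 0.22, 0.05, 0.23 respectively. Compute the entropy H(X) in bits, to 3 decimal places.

2.179 bits

H = −Σ pᵢ log₂ pᵢ.
−0.22·log₂(0.22) = 0.4806
−0.28·log₂(0.28) = 0.5142
−0.22·log₂(0.22) = 0.4806
−0.05·log₂(0.05) = 0.2161
−0.23·log₂(0.23) = 0.4877
Sum ≈ 2.1791 → 2.179 bits.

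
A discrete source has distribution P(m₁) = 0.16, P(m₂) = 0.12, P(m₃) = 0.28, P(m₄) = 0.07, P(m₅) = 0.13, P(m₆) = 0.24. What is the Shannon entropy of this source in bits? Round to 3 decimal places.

H = −Σ pᵢ log₂ pᵢ.
−0.16·log₂(0.16) = 0.4230
−0.12·log₂(0.12) = 0.3671
−0.28·log₂(0.28) = 0.5142
−0.07·log₂(0.07) = 0.2686
−0.13·log₂(0.13) = 0.3826
−0.24·log₂(0.24) = 0.4941
Sum ≈ 2.4496 → 2.450 bits.

2.450 bits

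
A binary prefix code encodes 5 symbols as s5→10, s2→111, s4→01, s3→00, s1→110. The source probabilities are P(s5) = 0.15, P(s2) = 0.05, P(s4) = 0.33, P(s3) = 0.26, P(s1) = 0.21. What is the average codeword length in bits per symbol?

2.26 bits/symbol

L̄ = Σ pᵢ·ℓᵢ = 0.15·2 + 0.05·3 + 0.33·2 + 0.26·2 + 0.21·3 = 2.26 bits/symbol.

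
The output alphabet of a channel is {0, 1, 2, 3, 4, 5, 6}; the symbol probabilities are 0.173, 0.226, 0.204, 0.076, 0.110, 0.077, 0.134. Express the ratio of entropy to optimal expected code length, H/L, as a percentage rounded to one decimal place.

Entropy H = −Σ p log₂ p ≈ 2.6969 bits.
Huffman merges: 19/250+77/1000→153/1000; 11/100+67/500→61/250; 153/1000+173/1000→163/500; 51/250+113/500→43/100; 61/250+163/500→57/100; 43/100+57/100→1. L = 2723/1000 ≈ 2.7230.
Efficiency = H/L = 2.6969/2.7230 = 99.0%.

99.0%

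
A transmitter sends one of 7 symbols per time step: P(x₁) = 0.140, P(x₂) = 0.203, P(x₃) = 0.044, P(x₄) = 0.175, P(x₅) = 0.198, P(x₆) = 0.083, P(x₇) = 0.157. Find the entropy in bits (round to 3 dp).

H = −Σ pᵢ log₂ pᵢ.
−0.140·log₂(0.140) = 0.3971
−0.203·log₂(0.203) = 0.4670
−0.044·log₂(0.044) = 0.1983
−0.175·log₂(0.175) = 0.4401
−0.198·log₂(0.198) = 0.4626
−0.083·log₂(0.083) = 0.2980
−0.157·log₂(0.157) = 0.4194
Sum ≈ 2.6824 → 2.682 bits.

2.682 bits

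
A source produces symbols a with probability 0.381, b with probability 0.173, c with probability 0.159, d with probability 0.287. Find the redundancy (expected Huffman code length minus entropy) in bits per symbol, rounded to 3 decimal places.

Entropy H = −Σ p log₂ p ≈ 1.9070 bits.
Huffman merges: 159/1000+173/1000→83/250; 287/1000+83/250→619/1000; 381/1000+619/1000→1. L = 1951/1000 ≈ 1.9510.
L − H = 1.9510 − 1.9070 = 0.044 bits.

0.044 bits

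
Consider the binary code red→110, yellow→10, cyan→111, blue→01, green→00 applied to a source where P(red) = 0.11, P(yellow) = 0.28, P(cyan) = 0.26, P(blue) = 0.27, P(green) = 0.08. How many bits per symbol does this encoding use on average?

2.37 bits/symbol

L̄ = Σ pᵢ·ℓᵢ = 0.11·3 + 0.28·2 + 0.26·3 + 0.27·2 + 0.08·2 = 2.37 bits/symbol.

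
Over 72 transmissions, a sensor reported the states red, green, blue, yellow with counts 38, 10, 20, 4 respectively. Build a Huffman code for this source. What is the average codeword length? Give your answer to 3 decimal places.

1.667 bits/symbol

Probabilities are the counts divided by 72.
Repeatedly combine the two least-probable nodes; the expected code length is the sum of the merged weights.
merge 1/18 + 5/36 → 7/36
merge 7/36 + 5/18 → 17/36
merge 17/36 + 19/36 → 1
L = 7/36 + 17/36 + 1 = 5/3 ≈ 1.667 bits/symbol.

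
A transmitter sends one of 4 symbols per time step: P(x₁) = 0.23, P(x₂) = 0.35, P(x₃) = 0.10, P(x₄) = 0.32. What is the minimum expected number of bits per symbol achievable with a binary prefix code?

Repeatedly combine the two least-probable nodes; the expected code length is the sum of the merged weights.
merge 1/10 + 23/100 → 33/100
merge 8/25 + 33/100 → 13/20
merge 7/20 + 13/20 → 1
L = 33/100 + 13/20 + 1 = 99/50 = 1.98 bits/symbol.

1.98 bits/symbol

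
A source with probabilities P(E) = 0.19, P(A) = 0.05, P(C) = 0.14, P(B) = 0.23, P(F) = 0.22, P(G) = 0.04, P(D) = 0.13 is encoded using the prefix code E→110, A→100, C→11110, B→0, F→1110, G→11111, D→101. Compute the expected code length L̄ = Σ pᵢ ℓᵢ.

L̄ = Σ pᵢ·ℓᵢ = 0.19·3 + 0.05·3 + 0.14·5 + 0.23·1 + 0.22·4 + 0.04·5 + 0.13·3 = 3.12 bits/symbol.

3.12 bits/symbol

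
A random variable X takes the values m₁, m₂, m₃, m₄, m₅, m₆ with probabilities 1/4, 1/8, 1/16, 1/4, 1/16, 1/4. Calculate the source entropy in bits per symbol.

2.375 bits

Each probability is a power of 1/2, so log₂(1/p) is an integer.
H = Σ p·log₂(1/p) = 1/4·2 + 1/8·3 + 1/16·4 + 1/4·2 + 1/16·4 + 1/4·2 = 2.375 bits.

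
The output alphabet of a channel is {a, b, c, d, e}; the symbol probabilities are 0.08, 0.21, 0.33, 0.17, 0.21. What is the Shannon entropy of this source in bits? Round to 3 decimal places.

2.200 bits

H = −Σ pᵢ log₂ pᵢ.
−0.08·log₂(0.08) = 0.2915
−0.21·log₂(0.21) = 0.4728
−0.33·log₂(0.33) = 0.5278
−0.17·log₂(0.17) = 0.4346
−0.21·log₂(0.21) = 0.4728
Sum ≈ 2.1996 → 2.200 bits.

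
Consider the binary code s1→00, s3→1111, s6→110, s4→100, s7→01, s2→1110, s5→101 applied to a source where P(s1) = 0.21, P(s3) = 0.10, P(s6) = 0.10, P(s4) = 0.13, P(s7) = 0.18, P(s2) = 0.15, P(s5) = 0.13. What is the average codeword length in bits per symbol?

2.86 bits/symbol

L̄ = Σ pᵢ·ℓᵢ = 0.21·2 + 0.10·4 + 0.10·3 + 0.13·3 + 0.18·2 + 0.15·4 + 0.13·3 = 2.86 bits/symbol.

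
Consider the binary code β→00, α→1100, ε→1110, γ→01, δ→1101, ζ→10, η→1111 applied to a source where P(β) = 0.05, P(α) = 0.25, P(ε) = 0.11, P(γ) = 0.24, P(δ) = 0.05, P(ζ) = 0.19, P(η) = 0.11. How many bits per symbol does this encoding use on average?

3.04 bits/symbol

L̄ = Σ pᵢ·ℓᵢ = 0.05·2 + 0.25·4 + 0.11·4 + 0.24·2 + 0.05·4 + 0.19·2 + 0.11·4 = 3.04 bits/symbol.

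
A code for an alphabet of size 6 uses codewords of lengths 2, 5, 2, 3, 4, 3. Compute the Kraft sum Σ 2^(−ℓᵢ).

With common denominator 2^5 = 32: Σ 2^(−ℓᵢ) = 8/32 + 1/32 + 8/32 + 4/32 + 2/32 + 4/32 = 27/32 = 0.84375.

0.84375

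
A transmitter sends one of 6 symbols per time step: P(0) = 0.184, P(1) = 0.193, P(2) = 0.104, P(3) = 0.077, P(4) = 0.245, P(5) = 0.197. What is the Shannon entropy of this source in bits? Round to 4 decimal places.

2.4907 bits

H = −Σ pᵢ log₂ pᵢ.
−0.184·log₂(0.184) = 0.4494
−0.193·log₂(0.193) = 0.4581
−0.104·log₂(0.104) = 0.3396
−0.077·log₂(0.077) = 0.2848
−0.245·log₂(0.245) = 0.4971
−0.197·log₂(0.197) = 0.4617
Sum ≈ 2.4907 → 2.4907 bits.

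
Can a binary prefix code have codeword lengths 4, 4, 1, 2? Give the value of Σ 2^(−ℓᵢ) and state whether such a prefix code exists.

0.875; yes

With common denominator 2^4 = 16: Σ 2^(−ℓᵢ) = 1/16 + 1/16 + 8/16 + 4/16 = 14/16 = 0.875.
Kraft's inequality requires Σ ≤ 1; here Σ = 0.875 ≤ 1, so such a prefix code exists.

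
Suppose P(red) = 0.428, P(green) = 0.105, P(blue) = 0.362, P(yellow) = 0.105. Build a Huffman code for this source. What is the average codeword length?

1.782 bits/symbol

Repeatedly combine the two least-probable nodes; the expected code length is the sum of the merged weights.
merge 21/200 + 21/200 → 21/100
merge 21/100 + 181/500 → 143/250
merge 107/250 + 143/250 → 1
L = 21/100 + 143/250 + 1 = 891/500 = 1.782 bits/symbol.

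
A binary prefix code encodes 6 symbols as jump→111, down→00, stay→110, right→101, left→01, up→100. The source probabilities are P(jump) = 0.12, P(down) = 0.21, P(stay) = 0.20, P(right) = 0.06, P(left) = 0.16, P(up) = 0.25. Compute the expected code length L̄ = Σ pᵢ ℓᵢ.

2.63 bits/symbol

L̄ = Σ pᵢ·ℓᵢ = 0.12·3 + 0.21·2 + 0.20·3 + 0.06·3 + 0.16·2 + 0.25·3 = 2.63 bits/symbol.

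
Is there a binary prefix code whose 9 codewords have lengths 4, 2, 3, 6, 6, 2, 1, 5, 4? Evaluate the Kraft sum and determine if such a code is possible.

1.3125; no

With common denominator 2^6 = 64: Σ 2^(−ℓᵢ) = 4/64 + 16/64 + 8/64 + 1/64 + 1/64 + 16/64 + 32/64 + 2/64 + 4/64 = 84/64 = 1.3125.
Kraft's inequality requires Σ ≤ 1; here Σ = 1.3125 > 1, so no such prefix code exists.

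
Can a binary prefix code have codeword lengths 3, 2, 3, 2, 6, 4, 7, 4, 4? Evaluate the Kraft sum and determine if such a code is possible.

With common denominator 2^7 = 128: Σ 2^(−ℓᵢ) = 16/128 + 32/128 + 16/128 + 32/128 + 2/128 + 8/128 + 1/128 + 8/128 + 8/128 = 123/128 = 0.9609375.
Kraft's inequality requires Σ ≤ 1; here Σ = 0.9609375 ≤ 1, so such a prefix code exists.

0.9609375; yes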